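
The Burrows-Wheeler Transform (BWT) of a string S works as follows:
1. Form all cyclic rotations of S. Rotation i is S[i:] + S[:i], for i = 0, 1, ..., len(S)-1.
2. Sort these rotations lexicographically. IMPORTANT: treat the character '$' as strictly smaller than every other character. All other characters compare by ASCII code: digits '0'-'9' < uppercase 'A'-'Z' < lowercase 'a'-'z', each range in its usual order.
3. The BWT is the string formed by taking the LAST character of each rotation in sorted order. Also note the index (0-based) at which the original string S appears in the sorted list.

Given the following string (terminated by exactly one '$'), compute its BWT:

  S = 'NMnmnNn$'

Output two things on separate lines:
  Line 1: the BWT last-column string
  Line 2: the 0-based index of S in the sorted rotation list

All 8 rotations (rotation i = S[i:]+S[:i]):
  rot[0] = NMnmnNn$
  rot[1] = MnmnNn$N
  rot[2] = nmnNn$NM
  rot[3] = mnNn$NMn
  rot[4] = nNn$NMnm
  rot[5] = Nn$NMnmn
  rot[6] = n$NMnmnN
  rot[7] = $NMnmnNn
Sorted (with $ < everything):
  sorted[0] = $NMnmnNn  (last char: 'n')
  sorted[1] = MnmnNn$N  (last char: 'N')
  sorted[2] = NMnmnNn$  (last char: '$')
  sorted[3] = Nn$NMnmn  (last char: 'n')
  sorted[4] = mnNn$NMn  (last char: 'n')
  sorted[5] = n$NMnmnN  (last char: 'N')
  sorted[6] = nNn$NMnm  (last char: 'm')
  sorted[7] = nmnNn$NM  (last char: 'M')
Last column: nN$nnNmM
Original string S is at sorted index 2

Answer: nN$nnNmM
2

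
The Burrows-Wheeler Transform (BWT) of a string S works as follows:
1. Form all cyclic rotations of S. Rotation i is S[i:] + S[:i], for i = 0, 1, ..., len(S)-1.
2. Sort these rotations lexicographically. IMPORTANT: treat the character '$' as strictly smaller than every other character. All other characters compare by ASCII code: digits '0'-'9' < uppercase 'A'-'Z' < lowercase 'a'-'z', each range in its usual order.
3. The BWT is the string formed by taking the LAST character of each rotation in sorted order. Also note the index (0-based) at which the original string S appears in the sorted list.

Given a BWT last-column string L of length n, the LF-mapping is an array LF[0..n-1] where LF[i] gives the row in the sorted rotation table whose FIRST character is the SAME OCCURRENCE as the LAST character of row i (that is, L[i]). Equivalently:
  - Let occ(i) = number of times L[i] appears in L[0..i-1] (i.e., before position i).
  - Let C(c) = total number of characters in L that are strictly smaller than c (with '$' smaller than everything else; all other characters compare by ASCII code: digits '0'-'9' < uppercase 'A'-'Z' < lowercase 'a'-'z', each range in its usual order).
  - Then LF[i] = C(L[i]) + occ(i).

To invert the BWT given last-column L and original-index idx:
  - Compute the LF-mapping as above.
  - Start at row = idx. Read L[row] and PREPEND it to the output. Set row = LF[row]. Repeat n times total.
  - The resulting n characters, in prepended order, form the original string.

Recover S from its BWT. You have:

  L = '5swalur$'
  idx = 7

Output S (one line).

Answer: walrus5$

Derivation:
LF mapping: 1 5 7 2 3 6 4 0
Walk LF starting at row 7, prepending L[row]:
  step 1: row=7, L[7]='$', prepend. Next row=LF[7]=0
  step 2: row=0, L[0]='5', prepend. Next row=LF[0]=1
  step 3: row=1, L[1]='s', prepend. Next row=LF[1]=5
  step 4: row=5, L[5]='u', prepend. Next row=LF[5]=6
  step 5: row=6, L[6]='r', prepend. Next row=LF[6]=4
  step 6: row=4, L[4]='l', prepend. Next row=LF[4]=3
  step 7: row=3, L[3]='a', prepend. Next row=LF[3]=2
  step 8: row=2, L[2]='w', prepend. Next row=LF[2]=7
Reversed output: walrus5$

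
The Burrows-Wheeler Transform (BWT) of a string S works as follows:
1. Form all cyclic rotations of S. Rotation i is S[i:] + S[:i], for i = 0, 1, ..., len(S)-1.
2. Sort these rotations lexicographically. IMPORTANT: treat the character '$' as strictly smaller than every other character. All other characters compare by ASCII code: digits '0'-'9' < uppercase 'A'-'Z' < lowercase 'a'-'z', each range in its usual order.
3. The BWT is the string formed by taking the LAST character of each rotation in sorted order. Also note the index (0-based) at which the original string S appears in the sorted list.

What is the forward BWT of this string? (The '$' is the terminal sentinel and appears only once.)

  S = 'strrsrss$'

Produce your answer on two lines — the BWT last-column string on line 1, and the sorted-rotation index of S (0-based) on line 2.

All 9 rotations (rotation i = S[i:]+S[:i]):
  rot[0] = strrsrss$
  rot[1] = trrsrss$s
  rot[2] = rrsrss$st
  rot[3] = rsrss$str
  rot[4] = srss$strr
  rot[5] = rss$strrs
  rot[6] = ss$strrsr
  rot[7] = s$strrsrs
  rot[8] = $strrsrss
Sorted (with $ < everything):
  sorted[0] = $strrsrss  (last char: 's')
  sorted[1] = rrsrss$st  (last char: 't')
  sorted[2] = rsrss$str  (last char: 'r')
  sorted[3] = rss$strrs  (last char: 's')
  sorted[4] = s$strrsrs  (last char: 's')
  sorted[5] = srss$strr  (last char: 'r')
  sorted[6] = ss$strrsr  (last char: 'r')
  sorted[7] = strrsrss$  (last char: '$')
  sorted[8] = trrsrss$s  (last char: 's')
Last column: strssrr$s
Original string S is at sorted index 7

Answer: strssrr$s
7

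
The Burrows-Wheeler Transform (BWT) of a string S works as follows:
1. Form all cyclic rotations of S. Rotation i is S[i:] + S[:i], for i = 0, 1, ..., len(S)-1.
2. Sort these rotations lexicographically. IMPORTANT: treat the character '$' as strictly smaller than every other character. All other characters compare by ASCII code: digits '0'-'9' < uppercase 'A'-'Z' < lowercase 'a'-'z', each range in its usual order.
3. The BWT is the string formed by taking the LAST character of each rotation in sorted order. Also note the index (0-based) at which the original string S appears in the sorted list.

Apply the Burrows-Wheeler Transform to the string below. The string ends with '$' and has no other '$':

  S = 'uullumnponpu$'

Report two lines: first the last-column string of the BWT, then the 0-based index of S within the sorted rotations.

All 13 rotations (rotation i = S[i:]+S[:i]):
  rot[0] = uullumnponpu$
  rot[1] = ullumnponpu$u
  rot[2] = llumnponpu$uu
  rot[3] = lumnponpu$uul
  rot[4] = umnponpu$uull
  rot[5] = mnponpu$uullu
  rot[6] = nponpu$uullum
  rot[7] = ponpu$uullumn
  rot[8] = onpu$uullumnp
  rot[9] = npu$uullumnpo
  rot[10] = pu$uullumnpon
  rot[11] = u$uullumnponp
  rot[12] = $uullumnponpu
Sorted (with $ < everything):
  sorted[0] = $uullumnponpu  (last char: 'u')
  sorted[1] = llumnponpu$uu  (last char: 'u')
  sorted[2] = lumnponpu$uul  (last char: 'l')
  sorted[3] = mnponpu$uullu  (last char: 'u')
  sorted[4] = nponpu$uullum  (last char: 'm')
  sorted[5] = npu$uullumnpo  (last char: 'o')
  sorted[6] = onpu$uullumnp  (last char: 'p')
  sorted[7] = ponpu$uullumn  (last char: 'n')
  sorted[8] = pu$uullumnpon  (last char: 'n')
  sorted[9] = u$uullumnponp  (last char: 'p')
  sorted[10] = ullumnponpu$u  (last char: 'u')
  sorted[11] = umnponpu$uull  (last char: 'l')
  sorted[12] = uullumnponpu$  (last char: '$')
Last column: uulumopnnpul$
Original string S is at sorted index 12

Answer: uulumopnnpul$
12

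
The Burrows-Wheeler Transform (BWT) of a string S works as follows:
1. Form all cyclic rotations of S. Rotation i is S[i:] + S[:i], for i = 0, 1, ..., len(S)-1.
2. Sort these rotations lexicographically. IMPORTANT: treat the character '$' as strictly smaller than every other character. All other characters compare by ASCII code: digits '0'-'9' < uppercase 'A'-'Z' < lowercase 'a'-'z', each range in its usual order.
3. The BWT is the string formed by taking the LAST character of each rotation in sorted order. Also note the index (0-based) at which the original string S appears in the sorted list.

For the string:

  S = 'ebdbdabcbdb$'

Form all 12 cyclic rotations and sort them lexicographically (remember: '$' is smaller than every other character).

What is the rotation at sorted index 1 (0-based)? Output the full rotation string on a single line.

Answer: abcbdb$ebdbd

Derivation:
All 12 rotations (rotation i = S[i:]+S[:i]):
  rot[0] = ebdbdabcbdb$
  rot[1] = bdbdabcbdb$e
  rot[2] = dbdabcbdb$eb
  rot[3] = bdabcbdb$ebd
  rot[4] = dabcbdb$ebdb
  rot[5] = abcbdb$ebdbd
  rot[6] = bcbdb$ebdbda
  rot[7] = cbdb$ebdbdab
  rot[8] = bdb$ebdbdabc
  rot[9] = db$ebdbdabcb
  rot[10] = b$ebdbdabcbd
  rot[11] = $ebdbdabcbdb
Sorted (with $ < everything):
  sorted[0] = $ebdbdabcbdb
  sorted[1] = abcbdb$ebdbd
  sorted[2] = b$ebdbdabcbd
  sorted[3] = bcbdb$ebdbda
  sorted[4] = bdabcbdb$ebd
  sorted[5] = bdb$ebdbdabc
  sorted[6] = bdbdabcbdb$e
  sorted[7] = cbdb$ebdbdab
  sorted[8] = dabcbdb$ebdb
  sorted[9] = db$ebdbdabcb
  sorted[10] = dbdabcbdb$eb
  sorted[11] = ebdbdabcbdb$
sorted[1] = abcbdb$ebdbd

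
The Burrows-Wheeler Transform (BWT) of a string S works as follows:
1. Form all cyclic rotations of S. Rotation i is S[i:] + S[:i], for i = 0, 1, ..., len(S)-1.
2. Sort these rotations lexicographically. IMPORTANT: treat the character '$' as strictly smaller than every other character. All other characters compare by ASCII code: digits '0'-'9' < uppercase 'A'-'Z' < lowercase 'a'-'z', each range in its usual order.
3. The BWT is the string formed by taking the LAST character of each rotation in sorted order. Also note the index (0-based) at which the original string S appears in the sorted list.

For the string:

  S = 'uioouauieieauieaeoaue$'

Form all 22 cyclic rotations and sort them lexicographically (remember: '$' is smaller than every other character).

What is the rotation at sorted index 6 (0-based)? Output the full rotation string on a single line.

Answer: eaeoaue$uioouauieieaui

Derivation:
All 22 rotations (rotation i = S[i:]+S[:i]):
  rot[0] = uioouauieieauieaeoaue$
  rot[1] = ioouauieieauieaeoaue$u
  rot[2] = oouauieieauieaeoaue$ui
  rot[3] = ouauieieauieaeoaue$uio
  rot[4] = uauieieauieaeoaue$uioo
  rot[5] = auieieauieaeoaue$uioou
  rot[6] = uieieauieaeoaue$uiooua
  rot[7] = ieieauieaeoaue$uioouau
  rot[8] = eieauieaeoaue$uioouaui
  rot[9] = ieauieaeoaue$uioouauie
  rot[10] = eauieaeoaue$uioouauiei
  rot[11] = auieaeoaue$uioouauieie
  rot[12] = uieaeoaue$uioouauieiea
  rot[13] = ieaeoaue$uioouauieieau
  rot[14] = eaeoaue$uioouauieieaui
  rot[15] = aeoaue$uioouauieieauie
  rot[16] = eoaue$uioouauieieauiea
  rot[17] = oaue$uioouauieieauieae
  rot[18] = aue$uioouauieieauieaeo
  rot[19] = ue$uioouauieieauieaeoa
  rot[20] = e$uioouauieieauieaeoau
  rot[21] = $uioouauieieauieaeoaue
Sorted (with $ < everything):
  sorted[0] = $uioouauieieauieaeoaue
  sorted[1] = aeoaue$uioouauieieauie
  sorted[2] = aue$uioouauieieauieaeo
  sorted[3] = auieaeoaue$uioouauieie
  sorted[4] = auieieauieaeoaue$uioou
  sorted[5] = e$uioouauieieauieaeoau
  sorted[6] = eaeoaue$uioouauieieaui
  sorted[7] = eauieaeoaue$uioouauiei
  sorted[8] = eieauieaeoaue$uioouaui
  sorted[9] = eoaue$uioouauieieauiea
  sorted[10] = ieaeoaue$uioouauieieau
  sorted[11] = ieauieaeoaue$uioouauie
  sorted[12] = ieieauieaeoaue$uioouau
  sorted[13] = ioouauieieauieaeoaue$u
  sorted[14] = oaue$uioouauieieauieae
  sorted[15] = oouauieieauieaeoaue$ui
  sorted[16] = ouauieieauieaeoaue$uio
  sorted[17] = uauieieauieaeoaue$uioo
  sorted[18] = ue$uioouauieieauieaeoa
  sorted[19] = uieaeoaue$uioouauieiea
  sorted[20] = uieieauieaeoaue$uiooua
  sorted[21] = uioouauieieauieaeoaue$
sorted[6] = eaeoaue$uioouauieieaui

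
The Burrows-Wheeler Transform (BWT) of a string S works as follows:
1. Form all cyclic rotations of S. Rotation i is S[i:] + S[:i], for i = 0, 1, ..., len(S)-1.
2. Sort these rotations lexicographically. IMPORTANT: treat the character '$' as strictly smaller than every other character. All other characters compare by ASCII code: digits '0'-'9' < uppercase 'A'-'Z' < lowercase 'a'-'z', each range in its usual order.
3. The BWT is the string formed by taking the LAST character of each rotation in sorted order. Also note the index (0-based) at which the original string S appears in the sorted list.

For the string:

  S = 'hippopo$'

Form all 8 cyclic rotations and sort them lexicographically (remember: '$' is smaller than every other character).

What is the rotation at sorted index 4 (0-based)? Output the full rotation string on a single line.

All 8 rotations (rotation i = S[i:]+S[:i]):
  rot[0] = hippopo$
  rot[1] = ippopo$h
  rot[2] = ppopo$hi
  rot[3] = popo$hip
  rot[4] = opo$hipp
  rot[5] = po$hippo
  rot[6] = o$hippop
  rot[7] = $hippopo
Sorted (with $ < everything):
  sorted[0] = $hippopo
  sorted[1] = hippopo$
  sorted[2] = ippopo$h
  sorted[3] = o$hippop
  sorted[4] = opo$hipp
  sorted[5] = po$hippo
  sorted[6] = popo$hip
  sorted[7] = ppopo$hi
sorted[4] = opo$hipp

Answer: opo$hipp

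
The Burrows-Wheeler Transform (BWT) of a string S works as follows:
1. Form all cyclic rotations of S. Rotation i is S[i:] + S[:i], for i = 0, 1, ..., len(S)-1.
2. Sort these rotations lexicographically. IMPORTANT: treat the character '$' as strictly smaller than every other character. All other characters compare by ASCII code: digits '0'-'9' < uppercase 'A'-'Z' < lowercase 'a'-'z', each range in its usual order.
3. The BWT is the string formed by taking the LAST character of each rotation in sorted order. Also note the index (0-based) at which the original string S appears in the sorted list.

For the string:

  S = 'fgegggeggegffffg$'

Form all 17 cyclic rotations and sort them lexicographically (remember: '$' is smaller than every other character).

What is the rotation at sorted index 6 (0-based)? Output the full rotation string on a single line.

Answer: ffg$fgegggeggegff

Derivation:
All 17 rotations (rotation i = S[i:]+S[:i]):
  rot[0] = fgegggeggegffffg$
  rot[1] = gegggeggegffffg$f
  rot[2] = egggeggegffffg$fg
  rot[3] = gggeggegffffg$fge
  rot[4] = ggeggegffffg$fgeg
  rot[5] = geggegffffg$fgegg
  rot[6] = eggegffffg$fgeggg
  rot[7] = ggegffffg$fgeggge
  rot[8] = gegffffg$fgegggeg
  rot[9] = egffffg$fgegggegg
  rot[10] = gffffg$fgegggegge
  rot[11] = ffffg$fgegggeggeg
  rot[12] = fffg$fgegggeggegf
  rot[13] = ffg$fgegggeggegff
  rot[14] = fg$fgegggeggegfff
  rot[15] = g$fgegggeggegffff
  rot[16] = $fgegggeggegffffg
Sorted (with $ < everything):
  sorted[0] = $fgegggeggegffffg
  sorted[1] = egffffg$fgegggegg
  sorted[2] = eggegffffg$fgeggg
  sorted[3] = egggeggegffffg$fg
  sorted[4] = ffffg$fgegggeggeg
  sorted[5] = fffg$fgegggeggegf
  sorted[6] = ffg$fgegggeggegff
  sorted[7] = fg$fgegggeggegfff
  sorted[8] = fgegggeggegffffg$
  sorted[9] = g$fgegggeggegffff
  sorted[10] = gegffffg$fgegggeg
  sorted[11] = geggegffffg$fgegg
  sorted[12] = gegggeggegffffg$f
  sorted[13] = gffffg$fgegggegge
  sorted[14] = ggegffffg$fgeggge
  sorted[15] = ggeggegffffg$fgeg
  sorted[16] = gggeggegffffg$fge
sorted[6] = ffg$fgegggeggegff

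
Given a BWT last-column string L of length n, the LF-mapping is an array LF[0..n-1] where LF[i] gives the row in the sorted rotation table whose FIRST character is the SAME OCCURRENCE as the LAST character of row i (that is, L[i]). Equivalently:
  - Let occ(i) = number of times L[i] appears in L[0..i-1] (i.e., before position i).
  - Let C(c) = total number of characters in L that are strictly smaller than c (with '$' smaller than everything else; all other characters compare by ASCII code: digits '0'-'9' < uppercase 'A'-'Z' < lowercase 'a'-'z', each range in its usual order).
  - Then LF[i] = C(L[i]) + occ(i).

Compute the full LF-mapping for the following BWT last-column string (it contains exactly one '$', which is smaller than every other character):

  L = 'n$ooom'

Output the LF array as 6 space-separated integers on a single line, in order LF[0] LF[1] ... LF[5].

Answer: 2 0 3 4 5 1

Derivation:
Char counts: '$':1, 'm':1, 'n':1, 'o':3
C (first-col start): C('$')=0, C('m')=1, C('n')=2, C('o')=3
L[0]='n': occ=0, LF[0]=C('n')+0=2+0=2
L[1]='$': occ=0, LF[1]=C('$')+0=0+0=0
L[2]='o': occ=0, LF[2]=C('o')+0=3+0=3
L[3]='o': occ=1, LF[3]=C('o')+1=3+1=4
L[4]='o': occ=2, LF[4]=C('o')+2=3+2=5
L[5]='m': occ=0, LF[5]=C('m')+0=1+0=1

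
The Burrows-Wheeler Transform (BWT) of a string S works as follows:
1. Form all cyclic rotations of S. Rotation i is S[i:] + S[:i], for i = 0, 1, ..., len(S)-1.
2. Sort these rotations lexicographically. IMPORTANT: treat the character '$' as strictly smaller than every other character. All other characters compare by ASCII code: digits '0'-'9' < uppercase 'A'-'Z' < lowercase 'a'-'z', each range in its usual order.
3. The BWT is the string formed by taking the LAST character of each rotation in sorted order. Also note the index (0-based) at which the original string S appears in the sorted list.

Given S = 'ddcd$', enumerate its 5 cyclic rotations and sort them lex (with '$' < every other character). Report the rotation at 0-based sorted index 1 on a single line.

Answer: cd$dd

Derivation:
All 5 rotations (rotation i = S[i:]+S[:i]):
  rot[0] = ddcd$
  rot[1] = dcd$d
  rot[2] = cd$dd
  rot[3] = d$ddc
  rot[4] = $ddcd
Sorted (with $ < everything):
  sorted[0] = $ddcd
  sorted[1] = cd$dd
  sorted[2] = d$ddc
  sorted[3] = dcd$d
  sorted[4] = ddcd$
sorted[1] = cd$dd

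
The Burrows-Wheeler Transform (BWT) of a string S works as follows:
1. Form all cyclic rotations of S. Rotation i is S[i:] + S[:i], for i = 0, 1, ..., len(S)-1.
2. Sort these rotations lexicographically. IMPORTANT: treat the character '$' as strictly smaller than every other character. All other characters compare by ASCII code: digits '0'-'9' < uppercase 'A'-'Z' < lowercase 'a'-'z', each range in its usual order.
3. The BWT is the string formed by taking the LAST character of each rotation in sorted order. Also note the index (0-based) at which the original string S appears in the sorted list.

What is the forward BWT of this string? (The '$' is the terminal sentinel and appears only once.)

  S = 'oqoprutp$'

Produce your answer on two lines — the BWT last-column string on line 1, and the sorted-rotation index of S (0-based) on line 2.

Answer: pq$toopur
2

Derivation:
All 9 rotations (rotation i = S[i:]+S[:i]):
  rot[0] = oqoprutp$
  rot[1] = qoprutp$o
  rot[2] = oprutp$oq
  rot[3] = prutp$oqo
  rot[4] = rutp$oqop
  rot[5] = utp$oqopr
  rot[6] = tp$oqopru
  rot[7] = p$oqoprut
  rot[8] = $oqoprutp
Sorted (with $ < everything):
  sorted[0] = $oqoprutp  (last char: 'p')
  sorted[1] = oprutp$oq  (last char: 'q')
  sorted[2] = oqoprutp$  (last char: '$')
  sorted[3] = p$oqoprut  (last char: 't')
  sorted[4] = prutp$oqo  (last char: 'o')
  sorted[5] = qoprutp$o  (last char: 'o')
  sorted[6] = rutp$oqop  (last char: 'p')
  sorted[7] = tp$oqopru  (last char: 'u')
  sorted[8] = utp$oqopr  (last char: 'r')
Last column: pq$toopur
Original string S is at sorted index 2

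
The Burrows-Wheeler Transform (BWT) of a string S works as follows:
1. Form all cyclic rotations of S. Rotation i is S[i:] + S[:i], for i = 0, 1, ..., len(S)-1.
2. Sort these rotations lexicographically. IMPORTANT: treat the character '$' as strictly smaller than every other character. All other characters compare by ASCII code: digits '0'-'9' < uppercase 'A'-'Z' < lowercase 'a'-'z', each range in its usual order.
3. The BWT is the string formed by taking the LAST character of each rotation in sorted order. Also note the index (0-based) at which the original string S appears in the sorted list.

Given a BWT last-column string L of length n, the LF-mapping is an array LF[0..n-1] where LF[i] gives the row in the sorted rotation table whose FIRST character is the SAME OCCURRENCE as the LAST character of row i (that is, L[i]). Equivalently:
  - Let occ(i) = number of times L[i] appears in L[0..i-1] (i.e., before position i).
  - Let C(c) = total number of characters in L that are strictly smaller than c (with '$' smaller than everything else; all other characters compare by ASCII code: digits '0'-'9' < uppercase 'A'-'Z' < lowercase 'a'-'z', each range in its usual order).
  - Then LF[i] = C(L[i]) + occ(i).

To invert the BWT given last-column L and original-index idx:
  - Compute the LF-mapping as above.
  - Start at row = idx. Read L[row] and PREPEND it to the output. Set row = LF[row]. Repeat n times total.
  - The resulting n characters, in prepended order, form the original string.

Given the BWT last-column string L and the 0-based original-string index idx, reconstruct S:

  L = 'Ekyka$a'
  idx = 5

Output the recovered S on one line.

Answer: kayakE$

Derivation:
LF mapping: 1 4 6 5 2 0 3
Walk LF starting at row 5, prepending L[row]:
  step 1: row=5, L[5]='$', prepend. Next row=LF[5]=0
  step 2: row=0, L[0]='E', prepend. Next row=LF[0]=1
  step 3: row=1, L[1]='k', prepend. Next row=LF[1]=4
  step 4: row=4, L[4]='a', prepend. Next row=LF[4]=2
  step 5: row=2, L[2]='y', prepend. Next row=LF[2]=6
  step 6: row=6, L[6]='a', prepend. Next row=LF[6]=3
  step 7: row=3, L[3]='k', prepend. Next row=LF[3]=5
Reversed output: kayakE$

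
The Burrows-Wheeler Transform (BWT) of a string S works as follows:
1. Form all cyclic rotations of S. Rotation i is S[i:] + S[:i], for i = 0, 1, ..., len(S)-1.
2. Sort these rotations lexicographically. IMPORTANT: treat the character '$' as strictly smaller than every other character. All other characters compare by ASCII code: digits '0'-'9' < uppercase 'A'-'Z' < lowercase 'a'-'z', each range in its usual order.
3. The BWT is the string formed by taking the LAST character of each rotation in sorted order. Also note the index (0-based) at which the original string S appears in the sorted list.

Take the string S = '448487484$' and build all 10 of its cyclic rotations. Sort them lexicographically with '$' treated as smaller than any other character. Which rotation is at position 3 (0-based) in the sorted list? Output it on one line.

Answer: 484$448487

Derivation:
All 10 rotations (rotation i = S[i:]+S[:i]):
  rot[0] = 448487484$
  rot[1] = 48487484$4
  rot[2] = 8487484$44
  rot[3] = 487484$448
  rot[4] = 87484$4484
  rot[5] = 7484$44848
  rot[6] = 484$448487
  rot[7] = 84$4484874
  rot[8] = 4$44848748
  rot[9] = $448487484
Sorted (with $ < everything):
  sorted[0] = $448487484
  sorted[1] = 4$44848748
  sorted[2] = 448487484$
  sorted[3] = 484$448487
  sorted[4] = 48487484$4
  sorted[5] = 487484$448
  sorted[6] = 7484$44848
  sorted[7] = 84$4484874
  sorted[8] = 8487484$44
  sorted[9] = 87484$4484
sorted[3] = 484$448487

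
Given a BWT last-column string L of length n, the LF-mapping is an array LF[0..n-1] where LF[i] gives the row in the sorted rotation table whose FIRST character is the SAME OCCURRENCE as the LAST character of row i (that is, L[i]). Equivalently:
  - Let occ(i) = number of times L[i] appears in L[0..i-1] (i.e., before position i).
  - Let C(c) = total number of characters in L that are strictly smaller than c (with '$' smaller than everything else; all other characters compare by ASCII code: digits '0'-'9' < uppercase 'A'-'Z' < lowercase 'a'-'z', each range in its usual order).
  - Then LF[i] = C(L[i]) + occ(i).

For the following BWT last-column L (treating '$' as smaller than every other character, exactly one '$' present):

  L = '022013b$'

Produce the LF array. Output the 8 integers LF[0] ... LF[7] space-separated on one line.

Char counts: '$':1, '0':2, '1':1, '2':2, '3':1, 'b':1
C (first-col start): C('$')=0, C('0')=1, C('1')=3, C('2')=4, C('3')=6, C('b')=7
L[0]='0': occ=0, LF[0]=C('0')+0=1+0=1
L[1]='2': occ=0, LF[1]=C('2')+0=4+0=4
L[2]='2': occ=1, LF[2]=C('2')+1=4+1=5
L[3]='0': occ=1, LF[3]=C('0')+1=1+1=2
L[4]='1': occ=0, LF[4]=C('1')+0=3+0=3
L[5]='3': occ=0, LF[5]=C('3')+0=6+0=6
L[6]='b': occ=0, LF[6]=C('b')+0=7+0=7
L[7]='$': occ=0, LF[7]=C('$')+0=0+0=0

Answer: 1 4 5 2 3 6 7 0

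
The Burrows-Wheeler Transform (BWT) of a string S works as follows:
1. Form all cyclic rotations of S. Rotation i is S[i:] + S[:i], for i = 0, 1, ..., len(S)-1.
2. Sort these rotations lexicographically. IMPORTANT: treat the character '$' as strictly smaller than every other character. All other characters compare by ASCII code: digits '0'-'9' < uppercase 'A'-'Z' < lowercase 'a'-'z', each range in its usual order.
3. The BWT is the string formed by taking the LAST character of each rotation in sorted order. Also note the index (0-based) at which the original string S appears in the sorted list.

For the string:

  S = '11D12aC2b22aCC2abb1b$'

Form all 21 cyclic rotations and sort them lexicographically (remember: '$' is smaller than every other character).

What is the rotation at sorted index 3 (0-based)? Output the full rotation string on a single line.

All 21 rotations (rotation i = S[i:]+S[:i]):
  rot[0] = 11D12aC2b22aCC2abb1b$
  rot[1] = 1D12aC2b22aCC2abb1b$1
  rot[2] = D12aC2b22aCC2abb1b$11
  rot[3] = 12aC2b22aCC2abb1b$11D
  rot[4] = 2aC2b22aCC2abb1b$11D1
  rot[5] = aC2b22aCC2abb1b$11D12
  rot[6] = C2b22aCC2abb1b$11D12a
  rot[7] = 2b22aCC2abb1b$11D12aC
  rot[8] = b22aCC2abb1b$11D12aC2
  rot[9] = 22aCC2abb1b$11D12aC2b
  rot[10] = 2aCC2abb1b$11D12aC2b2
  rot[11] = aCC2abb1b$11D12aC2b22
  rot[12] = CC2abb1b$11D12aC2b22a
  rot[13] = C2abb1b$11D12aC2b22aC
  rot[14] = 2abb1b$11D12aC2b22aCC
  rot[15] = abb1b$11D12aC2b22aCC2
  rot[16] = bb1b$11D12aC2b22aCC2a
  rot[17] = b1b$11D12aC2b22aCC2ab
  rot[18] = 1b$11D12aC2b22aCC2abb
  rot[19] = b$11D12aC2b22aCC2abb1
  rot[20] = $11D12aC2b22aCC2abb1b
Sorted (with $ < everything):
  sorted[0] = $11D12aC2b22aCC2abb1b
  sorted[1] = 11D12aC2b22aCC2abb1b$
  sorted[2] = 12aC2b22aCC2abb1b$11D
  sorted[3] = 1D12aC2b22aCC2abb1b$1
  sorted[4] = 1b$11D12aC2b22aCC2abb
  sorted[5] = 22aCC2abb1b$11D12aC2b
  sorted[6] = 2aC2b22aCC2abb1b$11D1
  sorted[7] = 2aCC2abb1b$11D12aC2b2
  sorted[8] = 2abb1b$11D12aC2b22aCC
  sorted[9] = 2b22aCC2abb1b$11D12aC
  sorted[10] = C2abb1b$11D12aC2b22aC
  sorted[11] = C2b22aCC2abb1b$11D12a
  sorted[12] = CC2abb1b$11D12aC2b22a
  sorted[13] = D12aC2b22aCC2abb1b$11
  sorted[14] = aC2b22aCC2abb1b$11D12
  sorted[15] = aCC2abb1b$11D12aC2b22
  sorted[16] = abb1b$11D12aC2b22aCC2
  sorted[17] = b$11D12aC2b22aCC2abb1
  sorted[18] = b1b$11D12aC2b22aCC2ab
  sorted[19] = b22aCC2abb1b$11D12aC2
  sorted[20] = bb1b$11D12aC2b22aCC2a
sorted[3] = 1D12aC2b22aCC2abb1b$1

Answer: 1D12aC2b22aCC2abb1b$1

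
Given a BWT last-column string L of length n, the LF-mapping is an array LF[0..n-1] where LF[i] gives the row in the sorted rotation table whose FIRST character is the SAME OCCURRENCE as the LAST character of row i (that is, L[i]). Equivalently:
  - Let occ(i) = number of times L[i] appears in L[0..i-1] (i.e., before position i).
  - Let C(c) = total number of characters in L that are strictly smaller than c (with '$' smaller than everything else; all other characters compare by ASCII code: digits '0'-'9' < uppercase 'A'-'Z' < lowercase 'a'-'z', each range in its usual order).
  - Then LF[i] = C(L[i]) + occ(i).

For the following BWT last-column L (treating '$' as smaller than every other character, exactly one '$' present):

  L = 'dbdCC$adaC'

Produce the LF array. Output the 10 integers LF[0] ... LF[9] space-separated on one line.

Char counts: '$':1, 'C':3, 'a':2, 'b':1, 'd':3
C (first-col start): C('$')=0, C('C')=1, C('a')=4, C('b')=6, C('d')=7
L[0]='d': occ=0, LF[0]=C('d')+0=7+0=7
L[1]='b': occ=0, LF[1]=C('b')+0=6+0=6
L[2]='d': occ=1, LF[2]=C('d')+1=7+1=8
L[3]='C': occ=0, LF[3]=C('C')+0=1+0=1
L[4]='C': occ=1, LF[4]=C('C')+1=1+1=2
L[5]='$': occ=0, LF[5]=C('$')+0=0+0=0
L[6]='a': occ=0, LF[6]=C('a')+0=4+0=4
L[7]='d': occ=2, LF[7]=C('d')+2=7+2=9
L[8]='a': occ=1, LF[8]=C('a')+1=4+1=5
L[9]='C': occ=2, LF[9]=C('C')+2=1+2=3

Answer: 7 6 8 1 2 0 4 9 5 3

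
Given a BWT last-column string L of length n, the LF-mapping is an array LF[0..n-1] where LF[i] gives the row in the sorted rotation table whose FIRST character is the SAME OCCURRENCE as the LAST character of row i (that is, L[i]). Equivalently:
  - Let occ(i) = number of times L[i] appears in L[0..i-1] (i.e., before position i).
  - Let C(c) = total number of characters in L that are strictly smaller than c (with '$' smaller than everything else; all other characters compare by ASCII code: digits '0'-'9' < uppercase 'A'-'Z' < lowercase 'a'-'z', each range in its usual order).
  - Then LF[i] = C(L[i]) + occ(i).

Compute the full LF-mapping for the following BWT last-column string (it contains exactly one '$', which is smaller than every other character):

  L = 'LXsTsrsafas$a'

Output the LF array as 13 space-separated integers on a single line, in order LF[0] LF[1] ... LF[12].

Char counts: '$':1, 'L':1, 'T':1, 'X':1, 'a':3, 'f':1, 'r':1, 's':4
C (first-col start): C('$')=0, C('L')=1, C('T')=2, C('X')=3, C('a')=4, C('f')=7, C('r')=8, C('s')=9
L[0]='L': occ=0, LF[0]=C('L')+0=1+0=1
L[1]='X': occ=0, LF[1]=C('X')+0=3+0=3
L[2]='s': occ=0, LF[2]=C('s')+0=9+0=9
L[3]='T': occ=0, LF[3]=C('T')+0=2+0=2
L[4]='s': occ=1, LF[4]=C('s')+1=9+1=10
L[5]='r': occ=0, LF[5]=C('r')+0=8+0=8
L[6]='s': occ=2, LF[6]=C('s')+2=9+2=11
L[7]='a': occ=0, LF[7]=C('a')+0=4+0=4
L[8]='f': occ=0, LF[8]=C('f')+0=7+0=7
L[9]='a': occ=1, LF[9]=C('a')+1=4+1=5
L[10]='s': occ=3, LF[10]=C('s')+3=9+3=12
L[11]='$': occ=0, LF[11]=C('$')+0=0+0=0
L[12]='a': occ=2, LF[12]=C('a')+2=4+2=6

Answer: 1 3 9 2 10 8 11 4 7 5 12 0 6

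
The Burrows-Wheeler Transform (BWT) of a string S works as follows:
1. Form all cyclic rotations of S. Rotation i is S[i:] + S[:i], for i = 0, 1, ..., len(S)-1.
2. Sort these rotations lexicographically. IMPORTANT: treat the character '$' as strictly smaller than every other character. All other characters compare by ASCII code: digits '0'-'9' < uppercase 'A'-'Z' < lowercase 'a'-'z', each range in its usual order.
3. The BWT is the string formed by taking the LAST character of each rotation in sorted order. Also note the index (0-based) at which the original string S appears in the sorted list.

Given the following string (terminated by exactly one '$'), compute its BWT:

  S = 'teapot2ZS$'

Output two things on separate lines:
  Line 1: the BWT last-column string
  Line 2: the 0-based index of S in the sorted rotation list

All 10 rotations (rotation i = S[i:]+S[:i]):
  rot[0] = teapot2ZS$
  rot[1] = eapot2ZS$t
  rot[2] = apot2ZS$te
  rot[3] = pot2ZS$tea
  rot[4] = ot2ZS$teap
  rot[5] = t2ZS$teapo
  rot[6] = 2ZS$teapot
  rot[7] = ZS$teapot2
  rot[8] = S$teapot2Z
  rot[9] = $teapot2ZS
Sorted (with $ < everything):
  sorted[0] = $teapot2ZS  (last char: 'S')
  sorted[1] = 2ZS$teapot  (last char: 't')
  sorted[2] = S$teapot2Z  (last char: 'Z')
  sorted[3] = ZS$teapot2  (last char: '2')
  sorted[4] = apot2ZS$te  (last char: 'e')
  sorted[5] = eapot2ZS$t  (last char: 't')
  sorted[6] = ot2ZS$teap  (last char: 'p')
  sorted[7] = pot2ZS$tea  (last char: 'a')
  sorted[8] = t2ZS$teapo  (last char: 'o')
  sorted[9] = teapot2ZS$  (last char: '$')
Last column: StZ2etpao$
Original string S is at sorted index 9

Answer: StZ2etpao$
9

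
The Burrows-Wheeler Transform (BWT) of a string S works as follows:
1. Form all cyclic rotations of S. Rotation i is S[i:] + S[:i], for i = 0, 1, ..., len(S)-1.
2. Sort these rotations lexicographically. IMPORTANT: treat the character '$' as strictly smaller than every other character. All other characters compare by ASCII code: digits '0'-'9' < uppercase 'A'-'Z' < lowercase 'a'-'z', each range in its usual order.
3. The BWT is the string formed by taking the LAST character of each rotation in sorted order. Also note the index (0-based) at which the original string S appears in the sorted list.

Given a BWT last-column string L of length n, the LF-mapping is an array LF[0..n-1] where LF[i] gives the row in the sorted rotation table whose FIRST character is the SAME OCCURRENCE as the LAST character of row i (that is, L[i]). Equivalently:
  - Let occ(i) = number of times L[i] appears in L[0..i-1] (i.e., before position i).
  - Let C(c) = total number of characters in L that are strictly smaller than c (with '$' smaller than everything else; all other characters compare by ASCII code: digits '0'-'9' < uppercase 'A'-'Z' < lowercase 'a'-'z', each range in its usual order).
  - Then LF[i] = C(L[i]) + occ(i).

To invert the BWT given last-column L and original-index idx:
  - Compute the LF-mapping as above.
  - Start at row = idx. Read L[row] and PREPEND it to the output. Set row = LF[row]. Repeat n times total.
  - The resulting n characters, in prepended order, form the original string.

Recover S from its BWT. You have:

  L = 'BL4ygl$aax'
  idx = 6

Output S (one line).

Answer: galaxyL4B$

Derivation:
LF mapping: 2 3 1 9 6 7 0 4 5 8
Walk LF starting at row 6, prepending L[row]:
  step 1: row=6, L[6]='$', prepend. Next row=LF[6]=0
  step 2: row=0, L[0]='B', prepend. Next row=LF[0]=2
  step 3: row=2, L[2]='4', prepend. Next row=LF[2]=1
  step 4: row=1, L[1]='L', prepend. Next row=LF[1]=3
  step 5: row=3, L[3]='y', prepend. Next row=LF[3]=9
  step 6: row=9, L[9]='x', prepend. Next row=LF[9]=8
  step 7: row=8, L[8]='a', prepend. Next row=LF[8]=5
  step 8: row=5, L[5]='l', prepend. Next row=LF[5]=7
  step 9: row=7, L[7]='a', prepend. Next row=LF[7]=4
  step 10: row=4, L[4]='g', prepend. Next row=LF[4]=6
Reversed output: galaxyL4B$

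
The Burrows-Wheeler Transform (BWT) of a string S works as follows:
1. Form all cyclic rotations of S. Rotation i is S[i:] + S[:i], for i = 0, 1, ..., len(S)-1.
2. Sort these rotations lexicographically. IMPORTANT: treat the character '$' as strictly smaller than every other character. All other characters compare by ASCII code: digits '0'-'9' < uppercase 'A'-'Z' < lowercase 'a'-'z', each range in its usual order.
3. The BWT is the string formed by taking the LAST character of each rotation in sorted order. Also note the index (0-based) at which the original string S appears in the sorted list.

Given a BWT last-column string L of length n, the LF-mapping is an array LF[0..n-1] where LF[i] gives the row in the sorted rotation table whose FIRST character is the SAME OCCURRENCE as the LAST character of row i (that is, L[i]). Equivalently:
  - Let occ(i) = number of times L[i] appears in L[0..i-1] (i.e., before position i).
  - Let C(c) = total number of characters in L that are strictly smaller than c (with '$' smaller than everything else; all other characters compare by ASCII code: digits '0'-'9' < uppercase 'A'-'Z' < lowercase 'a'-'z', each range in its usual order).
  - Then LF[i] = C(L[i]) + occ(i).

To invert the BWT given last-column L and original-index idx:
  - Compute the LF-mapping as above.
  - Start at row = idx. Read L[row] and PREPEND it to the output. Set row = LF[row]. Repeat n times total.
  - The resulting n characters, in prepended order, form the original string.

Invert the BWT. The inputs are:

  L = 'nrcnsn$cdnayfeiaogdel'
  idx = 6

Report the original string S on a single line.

Answer: dragonflyincandescen$

Derivation:
LF mapping: 13 18 3 14 19 15 0 4 5 16 1 20 9 7 11 2 17 10 6 8 12
Walk LF starting at row 6, prepending L[row]:
  step 1: row=6, L[6]='$', prepend. Next row=LF[6]=0
  step 2: row=0, L[0]='n', prepend. Next row=LF[0]=13
  step 3: row=13, L[13]='e', prepend. Next row=LF[13]=7
  step 4: row=7, L[7]='c', prepend. Next row=LF[7]=4
  step 5: row=4, L[4]='s', prepend. Next row=LF[4]=19
  step 6: row=19, L[19]='e', prepend. Next row=LF[19]=8
  step 7: row=8, L[8]='d', prepend. Next row=LF[8]=5
  step 8: row=5, L[5]='n', prepend. Next row=LF[5]=15
  step 9: row=15, L[15]='a', prepend. Next row=LF[15]=2
  step 10: row=2, L[2]='c', prepend. Next row=LF[2]=3
  step 11: row=3, L[3]='n', prepend. Next row=LF[3]=14
  step 12: row=14, L[14]='i', prepend. Next row=LF[14]=11
  step 13: row=11, L[11]='y', prepend. Next row=LF[11]=20
  step 14: row=20, L[20]='l', prepend. Next row=LF[20]=12
  step 15: row=12, L[12]='f', prepend. Next row=LF[12]=9
  step 16: row=9, L[9]='n', prepend. Next row=LF[9]=16
  step 17: row=16, L[16]='o', prepend. Next row=LF[16]=17
  step 18: row=17, L[17]='g', prepend. Next row=LF[17]=10
  step 19: row=10, L[10]='a', prepend. Next row=LF[10]=1
  step 20: row=1, L[1]='r', prepend. Next row=LF[1]=18
  step 21: row=18, L[18]='d', prepend. Next row=LF[18]=6
Reversed output: dragonflyincandescen$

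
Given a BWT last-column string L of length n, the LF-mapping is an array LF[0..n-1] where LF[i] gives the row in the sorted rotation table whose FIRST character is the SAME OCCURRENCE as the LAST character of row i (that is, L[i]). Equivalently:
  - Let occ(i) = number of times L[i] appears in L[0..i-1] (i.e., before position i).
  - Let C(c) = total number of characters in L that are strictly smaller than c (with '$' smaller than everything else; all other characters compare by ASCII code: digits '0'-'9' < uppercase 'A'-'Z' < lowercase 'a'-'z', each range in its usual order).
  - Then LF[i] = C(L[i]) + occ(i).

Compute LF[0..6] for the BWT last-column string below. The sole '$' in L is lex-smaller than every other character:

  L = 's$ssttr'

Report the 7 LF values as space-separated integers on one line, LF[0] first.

Char counts: '$':1, 'r':1, 's':3, 't':2
C (first-col start): C('$')=0, C('r')=1, C('s')=2, C('t')=5
L[0]='s': occ=0, LF[0]=C('s')+0=2+0=2
L[1]='$': occ=0, LF[1]=C('$')+0=0+0=0
L[2]='s': occ=1, LF[2]=C('s')+1=2+1=3
L[3]='s': occ=2, LF[3]=C('s')+2=2+2=4
L[4]='t': occ=0, LF[4]=C('t')+0=5+0=5
L[5]='t': occ=1, LF[5]=C('t')+1=5+1=6
L[6]='r': occ=0, LF[6]=C('r')+0=1+0=1

Answer: 2 0 3 4 5 6 1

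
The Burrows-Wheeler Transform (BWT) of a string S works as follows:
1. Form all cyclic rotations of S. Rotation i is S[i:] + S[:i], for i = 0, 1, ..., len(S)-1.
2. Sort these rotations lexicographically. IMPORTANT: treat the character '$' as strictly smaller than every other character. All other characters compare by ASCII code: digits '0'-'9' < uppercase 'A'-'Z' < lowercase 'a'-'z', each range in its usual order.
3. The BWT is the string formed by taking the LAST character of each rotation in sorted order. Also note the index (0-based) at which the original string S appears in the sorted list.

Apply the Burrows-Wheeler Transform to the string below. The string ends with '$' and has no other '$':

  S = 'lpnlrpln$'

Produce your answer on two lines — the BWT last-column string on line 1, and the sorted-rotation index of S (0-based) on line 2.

All 9 rotations (rotation i = S[i:]+S[:i]):
  rot[0] = lpnlrpln$
  rot[1] = pnlrpln$l
  rot[2] = nlrpln$lp
  rot[3] = lrpln$lpn
  rot[4] = rpln$lpnl
  rot[5] = pln$lpnlr
  rot[6] = ln$lpnlrp
  rot[7] = n$lpnlrpl
  rot[8] = $lpnlrpln
Sorted (with $ < everything):
  sorted[0] = $lpnlrpln  (last char: 'n')
  sorted[1] = ln$lpnlrp  (last char: 'p')
  sorted[2] = lpnlrpln$  (last char: '$')
  sorted[3] = lrpln$lpn  (last char: 'n')
  sorted[4] = n$lpnlrpl  (last char: 'l')
  sorted[5] = nlrpln$lp  (last char: 'p')
  sorted[6] = pln$lpnlr  (last char: 'r')
  sorted[7] = pnlrpln$l  (last char: 'l')
  sorted[8] = rpln$lpnl  (last char: 'l')
Last column: np$nlprll
Original string S is at sorted index 2

Answer: np$nlprll
2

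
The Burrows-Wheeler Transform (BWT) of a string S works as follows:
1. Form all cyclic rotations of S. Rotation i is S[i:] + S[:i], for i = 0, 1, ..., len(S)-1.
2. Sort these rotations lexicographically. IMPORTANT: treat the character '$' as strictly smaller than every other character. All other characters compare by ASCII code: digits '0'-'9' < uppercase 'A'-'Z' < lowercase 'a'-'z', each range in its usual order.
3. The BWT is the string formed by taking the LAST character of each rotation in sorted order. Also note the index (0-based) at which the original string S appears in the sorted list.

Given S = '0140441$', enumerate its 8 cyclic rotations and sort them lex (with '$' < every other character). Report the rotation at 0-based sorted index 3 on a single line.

All 8 rotations (rotation i = S[i:]+S[:i]):
  rot[0] = 0140441$
  rot[1] = 140441$0
  rot[2] = 40441$01
  rot[3] = 0441$014
  rot[4] = 441$0140
  rot[5] = 41$01404
  rot[6] = 1$014044
  rot[7] = $0140441
Sorted (with $ < everything):
  sorted[0] = $0140441
  sorted[1] = 0140441$
  sorted[2] = 0441$014
  sorted[3] = 1$014044
  sorted[4] = 140441$0
  sorted[5] = 40441$01
  sorted[6] = 41$01404
  sorted[7] = 441$0140
sorted[3] = 1$014044

Answer: 1$014044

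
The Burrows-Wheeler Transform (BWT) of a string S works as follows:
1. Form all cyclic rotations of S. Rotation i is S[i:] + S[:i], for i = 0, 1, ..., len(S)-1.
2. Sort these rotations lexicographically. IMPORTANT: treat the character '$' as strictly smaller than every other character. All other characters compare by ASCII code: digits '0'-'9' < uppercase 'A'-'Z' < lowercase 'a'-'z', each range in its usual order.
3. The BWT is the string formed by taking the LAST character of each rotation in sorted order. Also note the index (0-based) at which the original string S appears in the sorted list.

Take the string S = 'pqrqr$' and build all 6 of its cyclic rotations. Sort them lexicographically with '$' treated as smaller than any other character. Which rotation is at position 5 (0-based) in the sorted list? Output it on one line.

All 6 rotations (rotation i = S[i:]+S[:i]):
  rot[0] = pqrqr$
  rot[1] = qrqr$p
  rot[2] = rqr$pq
  rot[3] = qr$pqr
  rot[4] = r$pqrq
  rot[5] = $pqrqr
Sorted (with $ < everything):
  sorted[0] = $pqrqr
  sorted[1] = pqrqr$
  sorted[2] = qr$pqr
  sorted[3] = qrqr$p
  sorted[4] = r$pqrq
  sorted[5] = rqr$pq
sorted[5] = rqr$pq

Answer: rqr$pq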